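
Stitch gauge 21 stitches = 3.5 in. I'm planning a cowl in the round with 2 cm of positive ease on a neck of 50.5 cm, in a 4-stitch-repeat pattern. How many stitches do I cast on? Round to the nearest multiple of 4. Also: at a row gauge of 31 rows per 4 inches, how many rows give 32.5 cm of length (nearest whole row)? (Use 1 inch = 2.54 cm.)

Finished = 50.5 + 2 = 52.5 cm.
52.5 cm × 1/2.54 = 20.67 inches.
21/3.5 = 6 sts per in; 20.67 × 6 = 124.02 sts.
Nearest multiple of 4 → 124.
32.5 cm = 12.80 inches; × 7.75 = 99.16 → 99 rows.

Cast on 124 stitches; work 99 rows.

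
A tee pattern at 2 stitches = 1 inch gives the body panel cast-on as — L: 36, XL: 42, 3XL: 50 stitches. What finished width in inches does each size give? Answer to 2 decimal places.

L 18.00 inches; XL 21.00 inches; 3XL 25.00 inches.

2/1 = 2 sts per in.
L: 36 / 2 = 18.000 → 18.00 in.
XL: 42 / 2 = 21.000 → 21.00 in.
3XL: 50 / 2 = 25.000 → 25.00 in.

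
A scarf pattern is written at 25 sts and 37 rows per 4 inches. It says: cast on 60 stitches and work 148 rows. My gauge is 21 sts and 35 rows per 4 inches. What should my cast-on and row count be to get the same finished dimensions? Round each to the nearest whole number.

Cast on 50 stitches; work 140 rows.

Stitches: 60 × 21/25 = 50.40 → 50.
Rows: 148 × 35/37 = 140.00 → 140.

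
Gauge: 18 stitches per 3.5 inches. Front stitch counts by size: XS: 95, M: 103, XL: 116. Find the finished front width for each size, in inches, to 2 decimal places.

18/3.5 = 5.143 sts per in.
XS: 95 / 5.143 = 18.472 → 18.47 in.
M: 103 / 5.143 = 20.028 → 20.03 in.
XL: 116 / 5.143 = 22.556 → 22.56 in.

XS 18.47 inches; M 20.03 inches; XL 22.56 inches.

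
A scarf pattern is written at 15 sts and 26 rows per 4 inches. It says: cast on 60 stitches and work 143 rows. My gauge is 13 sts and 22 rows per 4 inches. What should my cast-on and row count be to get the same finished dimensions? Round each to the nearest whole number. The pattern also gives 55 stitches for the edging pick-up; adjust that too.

Cast on 52 stitches; work 121 rows; edging pick-up 48 stitches.

Stitches: 60 × 13/15 = 52.00 → 52.
Rows: 143 × 22/26 = 121.00 → 121.
edging pick-up: 55 × 13/15 = 47.67 → 48.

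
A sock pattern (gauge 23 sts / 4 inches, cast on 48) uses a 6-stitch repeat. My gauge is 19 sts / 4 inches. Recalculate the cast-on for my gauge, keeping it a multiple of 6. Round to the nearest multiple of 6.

48 × 19 / 23 = 39.65.
Nearest multiple of 6: 42.

42 stitches.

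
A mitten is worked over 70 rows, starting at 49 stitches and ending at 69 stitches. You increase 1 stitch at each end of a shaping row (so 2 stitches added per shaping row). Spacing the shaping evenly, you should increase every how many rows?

Increase every 7th row.

Stitches to add: |69 − 49| = 20.
Shaping rows needed: 20 / 2 = 10.
70 rows / 10 = every 7 rows.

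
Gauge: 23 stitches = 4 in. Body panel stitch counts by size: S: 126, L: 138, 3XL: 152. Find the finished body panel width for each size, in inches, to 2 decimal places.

23/4 = 5.75 sts per in.
S: 126 / 5.75 = 21.913 → 21.91 in.
L: 138 / 5.75 = 24.000 → 24.00 in.
3XL: 152 / 5.75 = 26.435 → 26.43 in.

S 21.91 inches; L 24.00 inches; 3XL 26.43 inches.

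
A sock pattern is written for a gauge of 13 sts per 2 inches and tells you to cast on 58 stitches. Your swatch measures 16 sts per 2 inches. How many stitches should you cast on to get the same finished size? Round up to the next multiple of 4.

Cast on 72 stitches.

Scale factor = 16 / 13 = 1.231.
58 × 16 / 13 = 71.38 sts.
→ 72 sts.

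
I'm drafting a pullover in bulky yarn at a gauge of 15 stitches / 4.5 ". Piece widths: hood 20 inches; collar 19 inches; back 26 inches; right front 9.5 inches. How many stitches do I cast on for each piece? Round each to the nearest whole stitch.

Rate = 15/4.5 = 3.333 sts per in.
hood: 20 × 3.333 = 66.67 → 67.
collar: 19 × 3.333 = 63.33 → 63.
back: 26 × 3.333 = 86.67 → 87.
right front: 9.5 × 3.333 = 31.67 → 32.

hood 67; collar 63; back 87; right front 32.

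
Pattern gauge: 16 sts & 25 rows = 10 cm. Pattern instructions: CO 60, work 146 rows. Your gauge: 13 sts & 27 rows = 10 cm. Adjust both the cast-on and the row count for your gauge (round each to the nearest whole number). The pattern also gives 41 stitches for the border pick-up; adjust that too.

Stitches: 60 × 13/16 = 48.75 → 49.
Rows: 146 × 27/25 = 157.68 → 158.
border pick-up: 41 × 13/16 = 33.31 → 33.

Cast on 49 stitches; work 158 rows; border pick-up 33 stitches.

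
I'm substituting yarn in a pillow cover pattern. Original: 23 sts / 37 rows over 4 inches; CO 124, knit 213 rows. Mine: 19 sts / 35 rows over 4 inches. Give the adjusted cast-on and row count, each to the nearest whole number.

Cast on 102 stitches; work 201 rows.

Stitches: 124 × 19/23 = 102.43 → 102.
Rows: 213 × 35/37 = 201.49 → 201.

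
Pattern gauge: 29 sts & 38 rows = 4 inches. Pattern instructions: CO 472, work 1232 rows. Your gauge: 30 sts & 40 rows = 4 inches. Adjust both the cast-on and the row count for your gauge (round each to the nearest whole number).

Cast on 488 stitches; work 1297 rows.

Stitches: 472 × 30/29 = 488.28 → 488.
Rows: 1232 × 40/38 = 1296.84 → 1297.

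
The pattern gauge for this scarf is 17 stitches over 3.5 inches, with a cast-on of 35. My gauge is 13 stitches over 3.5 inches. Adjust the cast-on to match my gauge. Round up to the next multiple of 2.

Scale factor = 13 / 17 = 0.765.
35 × 13 / 17 = 26.76 sts.
→ 28 sts.

28 stitches.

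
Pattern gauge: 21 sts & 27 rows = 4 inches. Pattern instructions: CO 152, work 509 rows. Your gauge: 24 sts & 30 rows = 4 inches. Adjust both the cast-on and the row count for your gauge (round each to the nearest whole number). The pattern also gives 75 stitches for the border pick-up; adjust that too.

Cast on 174 stitches; work 566 rows; border pick-up 86 stitches.

Stitches: 152 × 24/21 = 173.71 → 174.
Rows: 509 × 30/27 = 565.56 → 566.
border pick-up: 75 × 24/21 = 85.71 → 86.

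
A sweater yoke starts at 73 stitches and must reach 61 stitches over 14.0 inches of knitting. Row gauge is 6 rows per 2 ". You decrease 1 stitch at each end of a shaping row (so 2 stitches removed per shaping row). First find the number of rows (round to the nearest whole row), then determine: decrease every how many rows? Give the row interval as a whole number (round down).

Decrease every 7th row.

Rows = 14.0 × 3 = 42.0 → 42 rows.
Stitches to remove: 12 → 6 shaping rows (at 2 st each).
42 / 6 = 7.00 → every 7 rows.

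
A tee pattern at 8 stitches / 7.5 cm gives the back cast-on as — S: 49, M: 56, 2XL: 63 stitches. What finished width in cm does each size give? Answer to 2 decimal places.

S 45.94 cm; M 52.50 cm; 2XL 59.06 cm.

8/7.5 = 1.067 sts per cm.
S: 49 / 1.067 = 45.938 → 45.94 cm.
M: 56 / 1.067 = 52.500 → 52.50 cm.
2XL: 63 / 1.067 = 59.062 → 59.06 cm.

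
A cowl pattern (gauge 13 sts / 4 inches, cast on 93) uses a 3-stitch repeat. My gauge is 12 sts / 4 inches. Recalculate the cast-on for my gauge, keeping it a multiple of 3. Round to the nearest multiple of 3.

93 × 12 / 13 = 85.85.
Nearest multiple of 3: 87.

Cast on 87 stitches.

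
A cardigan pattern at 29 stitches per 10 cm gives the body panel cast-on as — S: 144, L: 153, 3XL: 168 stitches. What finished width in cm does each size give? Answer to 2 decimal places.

S 49.66 cm; L 52.76 cm; 3XL 57.93 cm.

29/10 = 2.9 sts per cm.
S: 144 / 2.9 = 49.655 → 49.66 cm.
L: 153 / 2.9 = 52.759 → 52.76 cm.
3XL: 168 / 2.9 = 57.931 → 57.93 cm.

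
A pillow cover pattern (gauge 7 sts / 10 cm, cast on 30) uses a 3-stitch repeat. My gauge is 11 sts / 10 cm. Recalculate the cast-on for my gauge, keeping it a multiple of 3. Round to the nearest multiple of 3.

Cast on 48 stitches.

30 × 11 / 7 = 47.14.
Nearest multiple of 3: 48.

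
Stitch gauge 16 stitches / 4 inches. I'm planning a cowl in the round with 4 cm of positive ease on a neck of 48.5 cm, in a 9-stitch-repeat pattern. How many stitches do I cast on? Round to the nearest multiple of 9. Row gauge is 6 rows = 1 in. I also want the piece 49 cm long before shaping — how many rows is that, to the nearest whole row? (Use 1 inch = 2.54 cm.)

Cast on 81 stitches; work 116 rows.

Finished = 48.5 + 4 = 52.5 cm.
52.5 cm × 1/2.54 = 20.67 inches.
16/4 = 4 sts per in; 20.67 × 4 = 82.68 sts.
Nearest multiple of 9 → 81.
49 cm = 19.29 inches; × 6 = 115.75 → 116 rows.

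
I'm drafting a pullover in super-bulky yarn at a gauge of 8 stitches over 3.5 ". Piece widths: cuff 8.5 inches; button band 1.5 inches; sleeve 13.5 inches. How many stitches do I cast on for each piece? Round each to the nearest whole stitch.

cuff 19; button band 3; sleeve 31.

Rate = 8/3.5 = 2.286 sts per in.
cuff: 8.5 × 2.286 = 19.43 → 19.
button band: 1.5 × 2.286 = 3.43 → 3.
sleeve: 13.5 × 2.286 = 30.86 → 31.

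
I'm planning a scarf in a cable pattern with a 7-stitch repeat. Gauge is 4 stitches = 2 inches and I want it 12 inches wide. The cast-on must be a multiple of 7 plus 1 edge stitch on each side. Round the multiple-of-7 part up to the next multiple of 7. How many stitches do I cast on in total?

4 / 2 = 2 sts per inch.
12 × 2 = 24.00 sts.
Less 2 edge sts → 22.00 for the repeat.
Next multiple of 7: 28.
Add back 2 edge sts → 30.

CO 30 sts.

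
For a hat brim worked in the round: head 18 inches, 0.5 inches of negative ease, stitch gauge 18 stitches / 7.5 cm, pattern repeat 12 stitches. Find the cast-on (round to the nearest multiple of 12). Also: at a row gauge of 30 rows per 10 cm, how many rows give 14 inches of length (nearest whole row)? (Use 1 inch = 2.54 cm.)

Finished = 18 − 0.5 = 17.5 inches.
17.5 inches × 2.54 = 44.45 cm.
18/7.5 = 2.4 sts per cm; 44.45 × 2.4 = 106.68 sts.
Nearest multiple of 12 → 108.
14 inches = 35.56 cm; × 3 = 106.68 → 107 rows.

Cast on 108 stitches; work 107 rows.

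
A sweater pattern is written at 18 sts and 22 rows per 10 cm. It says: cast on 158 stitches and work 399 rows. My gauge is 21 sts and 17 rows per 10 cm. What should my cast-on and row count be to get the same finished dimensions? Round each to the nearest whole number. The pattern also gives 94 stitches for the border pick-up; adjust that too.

Stitches: 158 × 21/18 = 184.33 → 184.
Rows: 399 × 17/22 = 308.32 → 308.
border pick-up: 94 × 21/18 = 109.67 → 110.

Cast on 184 stitches; work 308 rows; border pick-up 110 stitches.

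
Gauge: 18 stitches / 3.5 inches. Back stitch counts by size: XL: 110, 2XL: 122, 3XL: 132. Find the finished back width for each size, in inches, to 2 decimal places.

XL 21.39 inches; 2XL 23.72 inches; 3XL 25.67 inches.

18/3.5 = 5.143 sts per in.
XL: 110 / 5.143 = 21.389 → 21.39 in.
2XL: 122 / 5.143 = 23.722 → 23.72 in.
3XL: 132 / 5.143 = 25.667 → 25.67 in.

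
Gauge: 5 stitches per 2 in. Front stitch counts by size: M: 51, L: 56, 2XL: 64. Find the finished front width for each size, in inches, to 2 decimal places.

5/2 = 2.5 sts per in.
M: 51 / 2.5 = 20.400 → 20.40 in.
L: 56 / 2.5 = 22.400 → 22.40 in.
2XL: 64 / 2.5 = 25.600 → 25.60 in.

M 20.40 inches; L 22.40 inches; 2XL 25.60 inches.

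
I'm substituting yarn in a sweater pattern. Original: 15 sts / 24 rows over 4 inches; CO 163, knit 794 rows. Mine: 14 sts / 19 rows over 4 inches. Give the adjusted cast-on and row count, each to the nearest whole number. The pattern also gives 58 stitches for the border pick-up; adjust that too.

Stitches: 163 × 14/15 = 152.13 → 152.
Rows: 794 × 19/24 = 628.58 → 629.
border pick-up: 58 × 14/15 = 54.13 → 54.

Cast on 152 stitches; work 629 rows; border pick-up 54 stitches.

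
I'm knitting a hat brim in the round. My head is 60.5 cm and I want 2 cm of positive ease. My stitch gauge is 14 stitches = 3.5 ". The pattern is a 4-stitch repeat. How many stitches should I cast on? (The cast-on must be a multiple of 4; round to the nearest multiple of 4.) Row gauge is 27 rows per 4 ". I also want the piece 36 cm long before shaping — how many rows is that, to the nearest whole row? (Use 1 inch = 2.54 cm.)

Finished = 60.5 + 2 = 62.5 cm.
62.5 cm × 1/2.54 = 24.61 inches.
14/3.5 = 4 sts per in; 24.61 × 4 = 98.43 sts.
Nearest multiple of 4 → 100.
36 cm = 14.17 inches; × 6.75 = 95.67 → 96 rows.

Cast on 100 stitches; work 96 rows.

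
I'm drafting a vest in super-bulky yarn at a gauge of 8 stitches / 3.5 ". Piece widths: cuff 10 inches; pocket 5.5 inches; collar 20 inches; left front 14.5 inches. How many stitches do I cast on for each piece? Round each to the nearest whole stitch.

Rate = 8/3.5 = 2.286 sts per in.
cuff: 10 × 2.286 = 22.86 → 23.
pocket: 5.5 × 2.286 = 12.57 → 13.
collar: 20 × 2.286 = 45.71 → 46.
left front: 14.5 × 2.286 = 33.14 → 33.

cuff 23; pocket 13; collar 46; left front 33.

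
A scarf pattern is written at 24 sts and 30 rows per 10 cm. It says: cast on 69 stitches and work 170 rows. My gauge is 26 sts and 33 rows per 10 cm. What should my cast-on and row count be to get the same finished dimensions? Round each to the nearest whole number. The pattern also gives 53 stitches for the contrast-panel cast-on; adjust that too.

Stitches: 69 × 26/24 = 74.75 → 75.
Rows: 170 × 33/30 = 187.00 → 187.
contrast-panel cast-on: 53 × 26/24 = 57.42 → 57.

Cast on 75 stitches; work 187 rows; contrast-panel cast-on 57 stitches.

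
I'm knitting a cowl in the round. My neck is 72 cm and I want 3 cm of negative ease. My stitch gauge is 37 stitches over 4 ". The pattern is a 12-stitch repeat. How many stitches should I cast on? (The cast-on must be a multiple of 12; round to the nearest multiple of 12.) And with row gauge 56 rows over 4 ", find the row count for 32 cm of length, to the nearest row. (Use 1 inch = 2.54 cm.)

Cast on 252 stitches; work 176 rows.

Finished = 72 − 3 = 69 cm.
69 cm × 1/2.54 = 27.17 inches.
37/4 = 9.25 sts per in; 27.17 × 9.25 = 251.28 sts.
Nearest multiple of 12 → 252.
32 cm = 12.60 inches; × 14 = 176.38 → 176 rows.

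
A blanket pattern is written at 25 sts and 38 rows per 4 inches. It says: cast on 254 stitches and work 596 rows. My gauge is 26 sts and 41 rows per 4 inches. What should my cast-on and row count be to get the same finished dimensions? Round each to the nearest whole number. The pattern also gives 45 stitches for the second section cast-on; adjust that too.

Stitches: 254 × 26/25 = 264.16 → 264.
Rows: 596 × 41/38 = 643.05 → 643.
second section cast-on: 45 × 26/25 = 46.80 → 47.

Cast on 264 stitches; work 643 rows; second section cast-on 47 stitches.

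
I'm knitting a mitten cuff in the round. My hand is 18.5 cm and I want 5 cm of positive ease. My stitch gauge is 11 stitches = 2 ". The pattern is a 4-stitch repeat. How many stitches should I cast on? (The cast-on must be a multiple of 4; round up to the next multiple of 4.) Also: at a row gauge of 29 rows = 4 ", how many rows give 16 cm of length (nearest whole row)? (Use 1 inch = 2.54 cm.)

Cast on 52 stitches; work 46 rows.

Finished = 18.5 + 5 = 23.5 cm.
23.5 cm × 1/2.54 = 9.25 inches.
11/2 = 5.5 sts per in; 9.25 × 5.5 = 50.89 sts.
Next multiple of 4 → 52.
16 cm = 6.30 inches; × 7.25 = 45.67 → 46 rows.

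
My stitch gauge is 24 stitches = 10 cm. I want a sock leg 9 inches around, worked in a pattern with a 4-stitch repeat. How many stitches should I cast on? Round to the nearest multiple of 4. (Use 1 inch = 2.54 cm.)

9 in = 9 × 2.54 = 22.86 cm.
24 / 10 = 2.4 sts/cm.
22.86 × 2.4 = 54.86 sts.
→ 56.

CO 56 sts.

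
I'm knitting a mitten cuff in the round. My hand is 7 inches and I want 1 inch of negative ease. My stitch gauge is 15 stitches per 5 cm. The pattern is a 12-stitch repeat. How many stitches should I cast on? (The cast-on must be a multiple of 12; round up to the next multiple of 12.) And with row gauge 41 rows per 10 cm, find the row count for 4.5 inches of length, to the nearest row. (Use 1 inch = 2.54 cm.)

Cast on 48 stitches; work 47 rows.

Finished = 7 − 1 = 6 inches.
6 inches × 2.54 = 15.24 cm.
15/5 = 3 sts per cm; 15.24 × 3 = 45.72 sts.
Next multiple of 12 → 48.
4.5 inches = 11.43 cm; × 4.1 = 46.86 → 47 rows.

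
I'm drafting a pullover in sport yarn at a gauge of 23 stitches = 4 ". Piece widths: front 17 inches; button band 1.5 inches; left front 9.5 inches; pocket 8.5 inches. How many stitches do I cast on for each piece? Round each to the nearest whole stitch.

front 98; button band 9; left front 55; pocket 49.

Rate = 23/4 = 5.75 sts per in.
front: 17 × 5.75 = 97.75 → 98.
button band: 1.5 × 5.75 = 8.62 → 9.
left front: 9.5 × 5.75 = 54.62 → 55.
pocket: 8.5 × 5.75 = 48.88 → 49.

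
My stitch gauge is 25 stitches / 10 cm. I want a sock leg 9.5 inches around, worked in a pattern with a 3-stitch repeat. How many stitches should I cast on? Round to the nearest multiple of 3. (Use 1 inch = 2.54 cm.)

9.5 in = 9.5 × 2.54 = 24.13 cm.
25 / 10 = 2.5 sts/cm.
24.13 × 2.5 = 60.33 sts.
→ 60.

Cast on 60 stitches.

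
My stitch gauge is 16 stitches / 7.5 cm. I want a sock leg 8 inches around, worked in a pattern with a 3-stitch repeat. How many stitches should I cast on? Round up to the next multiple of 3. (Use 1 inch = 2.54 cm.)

CO 45 sts.

8 in = 8 × 2.54 = 20.32 cm.
16 / 7.5 = 2.133 sts/cm.
20.32 × 2.133 = 43.35 sts.
→ 45.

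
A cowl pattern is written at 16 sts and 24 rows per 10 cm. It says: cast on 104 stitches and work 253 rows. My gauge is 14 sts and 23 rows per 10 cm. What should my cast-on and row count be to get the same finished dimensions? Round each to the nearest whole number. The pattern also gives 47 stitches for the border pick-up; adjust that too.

Cast on 91 stitches; work 242 rows; border pick-up 41 stitches.

Stitches: 104 × 14/16 = 91.00 → 91.
Rows: 253 × 23/24 = 242.46 → 242.
border pick-up: 47 × 14/16 = 41.12 → 41.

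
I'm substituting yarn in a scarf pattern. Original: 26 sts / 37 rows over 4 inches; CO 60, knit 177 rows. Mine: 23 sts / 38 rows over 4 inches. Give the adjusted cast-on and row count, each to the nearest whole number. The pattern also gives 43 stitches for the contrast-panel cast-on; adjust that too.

Cast on 53 stitches; work 182 rows; contrast-panel cast-on 38 stitches.

Stitches: 60 × 23/26 = 53.08 → 53.
Rows: 177 × 38/37 = 181.78 → 182.
contrast-panel cast-on: 43 × 23/26 = 38.04 → 38.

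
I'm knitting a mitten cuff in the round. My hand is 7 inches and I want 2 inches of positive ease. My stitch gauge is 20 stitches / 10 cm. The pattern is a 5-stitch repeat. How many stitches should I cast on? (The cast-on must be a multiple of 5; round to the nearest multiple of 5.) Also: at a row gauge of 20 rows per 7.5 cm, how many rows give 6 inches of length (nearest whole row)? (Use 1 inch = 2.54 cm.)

Finished = 7 + 2 = 9 inches.
9 inches × 2.54 = 22.86 cm.
20/10 = 2 sts per cm; 22.86 × 2 = 45.72 sts.
Nearest multiple of 5 → 45.
6 inches = 15.24 cm; × 2.667 = 40.64 → 41 rows.

Cast on 45 stitches; work 41 rows.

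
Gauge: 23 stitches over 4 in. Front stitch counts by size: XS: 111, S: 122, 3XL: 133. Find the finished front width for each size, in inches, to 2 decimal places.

23/4 = 5.75 sts per in.
XS: 111 / 5.75 = 19.304 → 19.30 in.
S: 122 / 5.75 = 21.217 → 21.22 in.
3XL: 133 / 5.75 = 23.130 → 23.13 in.

XS 19.30 inches; S 21.22 inches; 3XL 23.13 inches.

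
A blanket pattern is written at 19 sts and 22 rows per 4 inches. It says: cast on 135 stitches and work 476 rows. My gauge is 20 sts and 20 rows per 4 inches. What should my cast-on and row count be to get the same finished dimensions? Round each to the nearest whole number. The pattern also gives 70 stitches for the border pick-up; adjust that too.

Stitches: 135 × 20/19 = 142.11 → 142.
Rows: 476 × 20/22 = 432.73 → 433.
border pick-up: 70 × 20/19 = 73.68 → 74.

Cast on 142 stitches; work 433 rows; border pick-up 74 stitches.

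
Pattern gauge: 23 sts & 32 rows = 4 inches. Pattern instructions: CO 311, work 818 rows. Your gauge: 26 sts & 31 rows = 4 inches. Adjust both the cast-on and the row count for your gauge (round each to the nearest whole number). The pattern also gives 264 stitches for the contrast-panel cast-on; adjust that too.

Cast on 352 stitches; work 792 rows; contrast-panel cast-on 298 stitches.

Stitches: 311 × 26/23 = 351.57 → 352.
Rows: 818 × 31/32 = 792.44 → 792.
contrast-panel cast-on: 264 × 26/23 = 298.43 → 298.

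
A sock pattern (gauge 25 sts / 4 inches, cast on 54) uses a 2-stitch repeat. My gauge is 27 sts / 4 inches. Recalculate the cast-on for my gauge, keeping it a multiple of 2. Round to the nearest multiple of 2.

58 stitches.

54 × 27 / 25 = 58.32.
Nearest multiple of 2: 58.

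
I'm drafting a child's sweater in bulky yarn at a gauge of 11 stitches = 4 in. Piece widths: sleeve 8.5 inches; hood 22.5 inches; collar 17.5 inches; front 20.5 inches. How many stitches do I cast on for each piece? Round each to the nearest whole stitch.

sleeve 23; hood 62; collar 48; front 56.

Rate = 11/4 = 2.75 sts per in.
sleeve: 8.5 × 2.75 = 23.38 → 23.
hood: 22.5 × 2.75 = 61.88 → 62.
collar: 17.5 × 2.75 = 48.12 → 48.
front: 20.5 × 2.75 = 56.38 → 56.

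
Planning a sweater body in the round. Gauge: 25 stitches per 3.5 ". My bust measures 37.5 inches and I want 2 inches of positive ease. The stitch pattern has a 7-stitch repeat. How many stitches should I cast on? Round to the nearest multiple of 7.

Finished = 37.5 + 2 = 39.5 inches.
25 / 3.5 = 7.143 sts/in.
39.5 × 7.143 = 282.14 sts.
Nearest multiple of 7: 280.

CO 280 sts.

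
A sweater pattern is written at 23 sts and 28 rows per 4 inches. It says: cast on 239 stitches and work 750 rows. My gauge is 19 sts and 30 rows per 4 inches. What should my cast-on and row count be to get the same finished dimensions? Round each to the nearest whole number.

Stitches: 239 × 19/23 = 197.43 → 197.
Rows: 750 × 30/28 = 803.57 → 804.

Cast on 197 stitches; work 804 rows.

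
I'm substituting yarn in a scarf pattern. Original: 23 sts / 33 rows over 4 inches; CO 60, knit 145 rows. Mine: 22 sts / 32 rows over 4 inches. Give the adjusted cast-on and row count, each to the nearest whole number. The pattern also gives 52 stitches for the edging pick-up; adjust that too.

Stitches: 60 × 22/23 = 57.39 → 57.
Rows: 145 × 32/33 = 140.61 → 141.
edging pick-up: 52 × 22/23 = 49.74 → 50.

Cast on 57 stitches; work 141 rows; edging pick-up 50 stitches.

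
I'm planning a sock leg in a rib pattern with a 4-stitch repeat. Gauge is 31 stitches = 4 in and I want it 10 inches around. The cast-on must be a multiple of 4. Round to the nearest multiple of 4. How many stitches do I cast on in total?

31 / 4 = 7.75 sts per inch.
10 × 7.75 = 77.50 sts.
Nearest multiple of 4: 76.

Cast on 76 stitches.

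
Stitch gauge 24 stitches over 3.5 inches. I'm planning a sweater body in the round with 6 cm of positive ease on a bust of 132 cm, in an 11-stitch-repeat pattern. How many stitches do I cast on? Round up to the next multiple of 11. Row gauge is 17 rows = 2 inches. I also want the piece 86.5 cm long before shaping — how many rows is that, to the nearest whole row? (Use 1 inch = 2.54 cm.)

Finished = 132 + 6 = 138 cm.
138 cm × 1/2.54 = 54.33 inches.
24/3.5 = 6.857 sts per in; 54.33 × 6.857 = 372.55 sts.
Next multiple of 11 → 374.
86.5 cm = 34.06 inches; × 8.5 = 289.47 → 289 rows.

Cast on 374 stitches; work 289 rows.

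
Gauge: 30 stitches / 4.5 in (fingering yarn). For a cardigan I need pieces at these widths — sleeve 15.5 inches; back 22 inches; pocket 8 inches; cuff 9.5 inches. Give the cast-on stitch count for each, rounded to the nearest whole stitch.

Rate = 30/4.5 = 6.667 sts per in.
sleeve: 15.5 × 6.667 = 103.33 → 103.
back: 22 × 6.667 = 146.67 → 147.
pocket: 8 × 6.667 = 53.33 → 53.
cuff: 9.5 × 6.667 = 63.33 → 63.

sleeve 103; back 147; pocket 53; cuff 63.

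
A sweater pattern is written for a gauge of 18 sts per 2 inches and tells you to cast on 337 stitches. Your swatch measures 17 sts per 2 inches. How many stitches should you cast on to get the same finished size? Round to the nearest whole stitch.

Scale factor = 17 / 18 = 0.944.
337 × 17 / 18 = 318.28 sts.
→ 318 sts.

CO 318 sts.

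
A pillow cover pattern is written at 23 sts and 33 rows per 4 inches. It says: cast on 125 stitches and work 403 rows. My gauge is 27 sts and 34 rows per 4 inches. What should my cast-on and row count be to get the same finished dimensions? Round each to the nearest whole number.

Cast on 147 stitches; work 415 rows.

Stitches: 125 × 27/23 = 146.74 → 147.
Rows: 403 × 34/33 = 415.21 → 415.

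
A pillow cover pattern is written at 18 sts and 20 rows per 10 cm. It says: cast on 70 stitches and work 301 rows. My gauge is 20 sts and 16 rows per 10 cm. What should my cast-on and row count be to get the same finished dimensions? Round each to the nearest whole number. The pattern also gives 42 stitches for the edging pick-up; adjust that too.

Stitches: 70 × 20/18 = 77.78 → 78.
Rows: 301 × 16/20 = 240.80 → 241.
edging pick-up: 42 × 20/18 = 46.67 → 47.

Cast on 78 stitches; work 241 rows; edging pick-up 47 stitches.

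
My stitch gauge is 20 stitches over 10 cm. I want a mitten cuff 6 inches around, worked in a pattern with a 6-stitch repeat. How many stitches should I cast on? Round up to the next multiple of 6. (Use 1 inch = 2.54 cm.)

6 in = 6 × 2.54 = 15.24 cm.
20 / 10 = 2 sts/cm.
15.24 × 2 = 30.48 sts.
→ 36.

Cast on 36 stitches.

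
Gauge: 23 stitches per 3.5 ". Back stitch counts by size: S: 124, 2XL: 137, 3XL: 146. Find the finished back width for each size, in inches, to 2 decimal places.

S 18.87 inches; 2XL 20.85 inches; 3XL 22.22 inches.

23/3.5 = 6.571 sts per in.
S: 124 / 6.571 = 18.870 → 18.87 in.
2XL: 137 / 6.571 = 20.848 → 20.85 in.
3XL: 146 / 6.571 = 22.217 → 22.22 in.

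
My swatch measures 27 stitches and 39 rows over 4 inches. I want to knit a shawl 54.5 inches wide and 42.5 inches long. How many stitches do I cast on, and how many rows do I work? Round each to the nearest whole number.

Stitch gauge = 27/4 = 6.75 sts/in; 54.5 × 6.75 = 367.88 → 368 sts.
Row gauge = 39/4 = 9.75 rows/in; 42.5 × 9.75 = 414.38 → 414 rows.

Cast on 368 stitches and work 414 rows.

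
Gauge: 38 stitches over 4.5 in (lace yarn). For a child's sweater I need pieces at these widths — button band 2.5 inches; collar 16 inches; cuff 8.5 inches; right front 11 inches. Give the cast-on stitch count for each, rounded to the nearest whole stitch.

button band 21; collar 135; cuff 72; right front 93.

Rate = 38/4.5 = 8.444 sts per in.
button band: 2.5 × 8.444 = 21.11 → 21.
collar: 16 × 8.444 = 135.11 → 135.
cuff: 8.5 × 8.444 = 71.78 → 72.
right front: 11 × 8.444 = 92.89 → 93.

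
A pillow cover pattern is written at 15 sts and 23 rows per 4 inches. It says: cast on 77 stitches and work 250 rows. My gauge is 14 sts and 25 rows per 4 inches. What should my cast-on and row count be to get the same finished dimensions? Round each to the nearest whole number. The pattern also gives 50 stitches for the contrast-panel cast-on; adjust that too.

Stitches: 77 × 14/15 = 71.87 → 72.
Rows: 250 × 25/23 = 271.74 → 272.
contrast-panel cast-on: 50 × 14/15 = 46.67 → 47.

Cast on 72 stitches; work 272 rows; contrast-panel cast-on 47 stitches.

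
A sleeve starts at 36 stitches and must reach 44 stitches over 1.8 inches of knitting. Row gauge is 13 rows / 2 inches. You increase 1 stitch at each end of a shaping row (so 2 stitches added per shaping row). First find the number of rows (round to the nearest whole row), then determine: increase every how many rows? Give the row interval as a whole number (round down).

Rows = 1.8 × 6.5 = 11.7 → 12 rows.
Stitches to add: 8 → 4 shaping rows (at 2 st each).
12 / 4 = 3.00 → every 3 rows.

Increase every 3rd row.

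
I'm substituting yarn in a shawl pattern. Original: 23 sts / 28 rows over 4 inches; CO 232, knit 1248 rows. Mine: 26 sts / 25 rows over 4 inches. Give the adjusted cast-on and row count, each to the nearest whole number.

Stitches: 232 × 26/23 = 262.26 → 262.
Rows: 1248 × 25/28 = 1114.29 → 1114.

Cast on 262 stitches; work 1114 rows.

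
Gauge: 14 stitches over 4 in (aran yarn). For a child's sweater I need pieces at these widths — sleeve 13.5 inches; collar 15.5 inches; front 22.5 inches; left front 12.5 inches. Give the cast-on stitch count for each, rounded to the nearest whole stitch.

Rate = 14/4 = 3.5 sts per in.
sleeve: 13.5 × 3.5 = 47.25 → 47.
collar: 15.5 × 3.5 = 54.25 → 54.
front: 22.5 × 3.5 = 78.75 → 79.
left front: 12.5 × 3.5 = 43.75 → 44.

sleeve 47; collar 54; front 79; left front 44.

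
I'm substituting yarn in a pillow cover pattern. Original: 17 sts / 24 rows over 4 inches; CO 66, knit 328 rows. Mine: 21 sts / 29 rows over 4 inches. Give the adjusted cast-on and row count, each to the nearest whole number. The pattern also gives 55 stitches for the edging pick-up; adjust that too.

Stitches: 66 × 21/17 = 81.53 → 82.
Rows: 328 × 29/24 = 396.33 → 396.
edging pick-up: 55 × 21/17 = 67.94 → 68.

Cast on 82 stitches; work 396 rows; edging pick-up 68 stitches.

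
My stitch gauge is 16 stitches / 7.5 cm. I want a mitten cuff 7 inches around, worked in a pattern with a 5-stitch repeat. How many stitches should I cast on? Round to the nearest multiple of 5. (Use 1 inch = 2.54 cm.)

Cast on 40 stitches.

7 in = 7 × 2.54 = 17.78 cm.
16 / 7.5 = 2.133 sts/cm.
17.78 × 2.133 = 37.93 sts.
→ 40.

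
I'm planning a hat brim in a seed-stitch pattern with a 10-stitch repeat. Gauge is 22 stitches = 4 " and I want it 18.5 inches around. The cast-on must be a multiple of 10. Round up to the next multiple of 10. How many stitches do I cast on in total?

110 stitches.

22 / 4 = 5.5 sts per inch.
18.5 × 5.5 = 101.75 sts.
Next multiple of 10: 110.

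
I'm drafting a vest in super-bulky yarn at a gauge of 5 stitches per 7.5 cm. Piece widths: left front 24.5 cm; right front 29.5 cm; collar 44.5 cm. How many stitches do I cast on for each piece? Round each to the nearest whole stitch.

Rate = 5/7.5 = 0.667 sts per cm.
left front: 24.5 × 0.667 = 16.33 → 16.
right front: 29.5 × 0.667 = 19.67 → 20.
collar: 44.5 × 0.667 = 29.67 → 30.

left front 16; right front 20; collar 30.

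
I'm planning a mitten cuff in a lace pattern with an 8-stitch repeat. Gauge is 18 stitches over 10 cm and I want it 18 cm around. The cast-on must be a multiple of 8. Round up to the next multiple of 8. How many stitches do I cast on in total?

18 / 10 = 1.8 sts per cm.
18 × 1.8 = 32.40 sts.
Next multiple of 8: 40.

CO 40 sts.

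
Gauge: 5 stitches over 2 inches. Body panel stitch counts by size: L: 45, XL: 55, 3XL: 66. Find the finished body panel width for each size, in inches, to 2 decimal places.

5/2 = 2.5 sts per in.
L: 45 / 2.5 = 18.000 → 18.00 in.
XL: 55 / 2.5 = 22.000 → 22.00 in.
3XL: 66 / 2.5 = 26.400 → 26.40 in.

L 18.00 inches; XL 22.00 inches; 3XL 26.40 inches.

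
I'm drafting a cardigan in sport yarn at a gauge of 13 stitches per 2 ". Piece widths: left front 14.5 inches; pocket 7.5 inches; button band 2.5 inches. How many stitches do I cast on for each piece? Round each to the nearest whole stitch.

Rate = 13/2 = 6.5 sts per in.
left front: 14.5 × 6.5 = 94.25 → 94.
pocket: 7.5 × 6.5 = 48.75 → 49.
button band: 2.5 × 6.5 = 16.25 → 16.

left front 94; pocket 49; button band 16.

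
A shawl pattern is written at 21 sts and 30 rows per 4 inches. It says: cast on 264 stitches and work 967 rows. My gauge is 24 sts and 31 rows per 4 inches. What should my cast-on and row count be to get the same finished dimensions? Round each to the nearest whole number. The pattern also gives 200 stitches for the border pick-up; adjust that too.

Cast on 302 stitches; work 999 rows; border pick-up 229 stitches.

Stitches: 264 × 24/21 = 301.71 → 302.
Rows: 967 × 31/30 = 999.23 → 999.
border pick-up: 200 × 24/21 = 228.57 → 229.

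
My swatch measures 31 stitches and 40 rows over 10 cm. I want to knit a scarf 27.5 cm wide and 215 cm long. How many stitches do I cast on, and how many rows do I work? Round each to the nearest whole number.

Cast on 85 stitches and work 860 rows.

Stitch gauge = 31/10 = 3.1 sts/cm; 27.5 × 3.1 = 85.25 → 85 sts.
Row gauge = 40/10 = 4 rows/cm; 215 × 4 = 860.00 → 860 rows.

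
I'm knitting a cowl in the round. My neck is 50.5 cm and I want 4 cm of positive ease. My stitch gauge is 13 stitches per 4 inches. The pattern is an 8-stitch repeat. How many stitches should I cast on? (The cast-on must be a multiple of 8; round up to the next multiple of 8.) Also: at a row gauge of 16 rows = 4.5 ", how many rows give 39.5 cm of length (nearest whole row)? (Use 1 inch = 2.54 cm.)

Cast on 72 stitches; work 55 rows.

Finished = 50.5 + 4 = 54.5 cm.
54.5 cm × 1/2.54 = 21.46 inches.
13/4 = 3.25 sts per in; 21.46 × 3.25 = 69.73 sts.
Next multiple of 8 → 72.
39.5 cm = 15.55 inches; × 3.556 = 55.29 → 55 rows.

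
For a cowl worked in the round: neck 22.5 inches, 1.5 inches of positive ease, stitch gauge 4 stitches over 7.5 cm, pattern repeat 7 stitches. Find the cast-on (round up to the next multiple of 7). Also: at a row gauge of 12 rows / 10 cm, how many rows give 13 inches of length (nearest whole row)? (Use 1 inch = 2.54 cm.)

Finished = 22.5 + 1.5 = 24 inches.
24 inches × 2.54 = 60.96 cm.
4/7.5 = 0.533 sts per cm; 60.96 × 0.533 = 32.51 sts.
Next multiple of 7 → 35.
13 inches = 33.02 cm; × 1.2 = 39.62 → 40 rows.

Cast on 35 stitches; work 40 rows.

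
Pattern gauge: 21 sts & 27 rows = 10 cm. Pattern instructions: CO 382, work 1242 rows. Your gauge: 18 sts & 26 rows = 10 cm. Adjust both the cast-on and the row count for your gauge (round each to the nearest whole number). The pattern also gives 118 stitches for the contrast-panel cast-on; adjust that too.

Stitches: 382 × 18/21 = 327.43 → 327.
Rows: 1242 × 26/27 = 1196.00 → 1196.
contrast-panel cast-on: 118 × 18/21 = 101.14 → 101.

Cast on 327 stitches; work 1196 rows; contrast-panel cast-on 101 stitches.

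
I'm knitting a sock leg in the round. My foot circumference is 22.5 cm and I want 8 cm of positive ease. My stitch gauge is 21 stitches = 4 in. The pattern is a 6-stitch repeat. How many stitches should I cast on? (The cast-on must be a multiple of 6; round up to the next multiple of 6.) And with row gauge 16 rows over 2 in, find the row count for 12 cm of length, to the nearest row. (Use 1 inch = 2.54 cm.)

Finished = 22.5 + 8 = 30.5 cm.
30.5 cm × 1/2.54 = 12.01 inches.
21/4 = 5.25 sts per in; 12.01 × 5.25 = 63.04 sts.
Next multiple of 6 → 66.
12 cm = 4.72 inches; × 8 = 37.80 → 38 rows.

Cast on 66 stitches; work 38 rows.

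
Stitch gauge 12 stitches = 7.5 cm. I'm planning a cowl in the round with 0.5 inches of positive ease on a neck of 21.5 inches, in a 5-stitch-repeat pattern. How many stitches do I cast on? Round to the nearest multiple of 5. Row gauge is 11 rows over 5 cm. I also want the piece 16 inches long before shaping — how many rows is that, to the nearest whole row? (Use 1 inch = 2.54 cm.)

Cast on 90 stitches; work 89 rows.

Finished = 21.5 + 0.5 = 22 inches.
22 inches × 2.54 = 55.88 cm.
12/7.5 = 1.6 sts per cm; 55.88 × 1.6 = 89.41 sts.
Nearest multiple of 5 → 90.
16 inches = 40.64 cm; × 2.2 = 89.41 → 89 rows.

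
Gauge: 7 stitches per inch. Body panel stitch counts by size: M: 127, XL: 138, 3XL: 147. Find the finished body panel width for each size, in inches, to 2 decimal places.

7/1 = 7 sts per in.
M: 127 / 7 = 18.143 → 18.14 in.
XL: 138 / 7 = 19.714 → 19.71 in.
3XL: 147 / 7 = 21.000 → 21.00 in.

M 18.14 inches; XL 19.71 inches; 3XL 21.00 inches.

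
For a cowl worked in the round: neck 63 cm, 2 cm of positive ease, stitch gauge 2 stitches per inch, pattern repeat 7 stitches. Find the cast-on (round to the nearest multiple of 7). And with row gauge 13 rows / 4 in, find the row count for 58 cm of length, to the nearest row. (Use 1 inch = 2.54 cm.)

Cast on 49 stitches; work 74 rows.

Finished = 63 + 2 = 65 cm.
65 cm × 1/2.54 = 25.59 inches.
2/1 = 2 sts per in; 25.59 × 2 = 51.18 sts.
Nearest multiple of 7 → 49.
58 cm = 22.83 inches; × 3.25 = 74.21 → 74 rows.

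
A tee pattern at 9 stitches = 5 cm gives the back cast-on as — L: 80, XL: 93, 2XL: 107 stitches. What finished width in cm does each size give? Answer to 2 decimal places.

L 44.44 cm; XL 51.67 cm; 2XL 59.44 cm.

9/5 = 1.8 sts per cm.
L: 80 / 1.8 = 44.444 → 44.44 cm.
XL: 93 / 1.8 = 51.667 → 51.67 cm.
2XL: 107 / 1.8 = 59.444 → 59.44 cm.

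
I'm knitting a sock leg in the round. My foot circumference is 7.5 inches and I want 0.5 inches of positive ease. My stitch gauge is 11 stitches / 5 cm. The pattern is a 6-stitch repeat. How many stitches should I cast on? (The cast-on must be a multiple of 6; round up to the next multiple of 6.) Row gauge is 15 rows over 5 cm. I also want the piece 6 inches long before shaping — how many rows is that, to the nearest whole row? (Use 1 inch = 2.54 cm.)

Finished = 7.5 + 0.5 = 8 inches.
8 inches × 2.54 = 20.32 cm.
11/5 = 2.2 sts per cm; 20.32 × 2.2 = 44.70 sts.
Next multiple of 6 → 48.
6 inches = 15.24 cm; × 3 = 45.72 → 46 rows.

Cast on 48 stitches; work 46 rows.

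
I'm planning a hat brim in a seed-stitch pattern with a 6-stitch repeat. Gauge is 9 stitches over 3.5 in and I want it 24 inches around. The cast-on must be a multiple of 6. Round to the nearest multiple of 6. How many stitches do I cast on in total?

9 / 3.5 = 2.571 sts per inch.
24 × 2.571 = 61.71 sts.
Nearest multiple of 6: 60.

CO 60 sts.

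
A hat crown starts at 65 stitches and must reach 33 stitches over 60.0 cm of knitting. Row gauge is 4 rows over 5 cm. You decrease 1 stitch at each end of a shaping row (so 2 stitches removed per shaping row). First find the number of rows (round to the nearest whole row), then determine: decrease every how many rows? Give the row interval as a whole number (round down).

Rows = 60.0 × 0.8 = 48.0 → 48 rows.
Stitches to remove: 32 → 16 shaping rows (at 2 st each).
48 / 16 = 3.00 → every 3 rows.

Decrease every 3rd row.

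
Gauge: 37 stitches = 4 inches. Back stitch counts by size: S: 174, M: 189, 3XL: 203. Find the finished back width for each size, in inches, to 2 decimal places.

37/4 = 9.25 sts per in.
S: 174 / 9.25 = 18.811 → 18.81 in.
M: 189 / 9.25 = 20.432 → 20.43 in.
3XL: 203 / 9.25 = 21.946 → 21.95 in.

S 18.81 inches; M 20.43 inches; 3XL 21.95 inches.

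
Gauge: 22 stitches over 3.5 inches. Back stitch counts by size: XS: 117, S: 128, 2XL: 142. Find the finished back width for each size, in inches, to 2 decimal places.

22/3.5 = 6.286 sts per in.
XS: 117 / 6.286 = 18.614 → 18.61 in.
S: 128 / 6.286 = 20.364 → 20.36 in.
2XL: 142 / 6.286 = 22.591 → 22.59 in.

XS 18.61 inches; S 20.36 inches; 2XL 22.59 inches.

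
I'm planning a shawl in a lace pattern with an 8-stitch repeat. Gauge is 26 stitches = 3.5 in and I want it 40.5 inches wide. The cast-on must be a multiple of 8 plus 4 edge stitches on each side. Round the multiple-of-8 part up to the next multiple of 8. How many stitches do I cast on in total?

304 stitches.

26 / 3.5 = 7.429 sts per inch.
40.5 × 7.429 = 300.86 sts.
Less 8 edge sts → 292.86 for the repeat.
Next multiple of 8: 296.
Add back 8 edge sts → 304.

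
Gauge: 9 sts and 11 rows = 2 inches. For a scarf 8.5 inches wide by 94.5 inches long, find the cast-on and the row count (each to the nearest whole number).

Stitch gauge = 9/2 = 4.5 sts/in; 8.5 × 4.5 = 38.25 → 38 sts.
Row gauge = 11/2 = 5.5 rows/in; 94.5 × 5.5 = 519.75 → 520 rows.

Cast on 38 stitches and work 520 rows.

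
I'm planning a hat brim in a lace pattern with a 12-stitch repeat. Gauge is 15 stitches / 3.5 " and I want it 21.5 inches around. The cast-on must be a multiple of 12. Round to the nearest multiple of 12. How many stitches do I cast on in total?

15 / 3.5 = 4.286 sts per inch.
21.5 × 4.286 = 92.14 sts.
Nearest multiple of 12: 96.

96 stitches.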